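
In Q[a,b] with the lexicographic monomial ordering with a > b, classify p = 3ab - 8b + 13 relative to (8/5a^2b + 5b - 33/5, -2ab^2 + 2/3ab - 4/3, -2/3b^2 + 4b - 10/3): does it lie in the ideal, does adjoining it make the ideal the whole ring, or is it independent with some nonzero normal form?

Adjoining 3ab - 8b + 13 makes the ideal the whole ring: the system is inconsistent.

First compute the reduced Gröbner basis of I by Buchberger's algorithm.
f_1 = 8/5a^2b + 5b - 33/5, LT = a^2b.
f_2 = -2ab^2 + 2/3ab - 4/3, LT = ab^2.
f_3 = -2/3b^2 + 4b - 10/3, LT = b^2.

S(f_1,f_2): lcm = a^2b^2. S = 1/3a^2b - 2/3a + 25/8b^2 - 33/8b.
  leading term a^2b: subtract (5/24)·f_1 from 1/3a^2b - 2/3a + 25/8b^2 - 33/8b → -2/3a + 25/8b^2 - 31/6b + 11/8
  leading term a: no divisor's leading term divides it; move -2/3a to the remainder.
  leading term b^2: subtract (-75/16)·f_3 from 25/8b^2 - 31/6b + 11/8 → 163/12b - 57/4
  leading term b: no divisor's leading term divides it; move 163/12b to the remainder.
  leading term 1: no divisor's leading term divides it; move -57/4 to the remainder.
  remainder -2/3a + 163/12b - 57/4 ≠ 0; add h_4 = -2/3a + 163/12b - 57/4 to the basis.

S(f_1,f_3): lcm = a^2b^2. S = 6a^2b - 5a^2 + 25/8b^2 - 33/8b.
  leading term a^2b: subtract (15/4)·f_1 from 6a^2b - 5a^2 + 25/8b^2 - 33/8b → -5a^2 + 25/8b^2 - 183/8b + 99/4
  leading term a^2: subtract (15/2a)·h_4 from -5a^2 + 25/8b^2 - 183/8b + 99/4 → -815/8ab + 855/8a + 25/8b^2 - 183/8b + 99/4
  leading term ab: subtract (2445/16b)·h_4 from -815/8ab + 855/8a + 25/8b^2 - 183/8b + 99/4 → 855/8a - 132645/64b^2 + 137901/64b + 99/4
  leading term a: subtract (-2565/16)·h_4 from 855/8a - 132645/64b^2 + 137901/64b + 99/4 → -132645/64b^2 + 138633/32b - 144621/64
  leading term b^2: subtract (397935/128)·f_3 from -132645/64b^2 + 138633/32b - 144621/64 → -129651/16b + 129651/16
  leading term b: no divisor's leading term divides it; move -129651/16b to the remainder.
  leading term 1: no divisor's leading term divides it; move 129651/16 to the remainder.
  remainder -129651/16b + 129651/16 ≠ 0; add h_5 = -129651/16b + 129651/16 to the basis.

S(f_2,f_3): lcm = ab^2. S = 17/3ab - 5a + 2/3.
  leading term ab: subtract (-17/2b)·h_4 from 17/3ab - 5a + 2/3 → -5a + 2771/24b^2 - 969/8b + 2/3
  leading term a: subtract (15/2)·h_4 from -5a + 2771/24b^2 - 969/8b + 2/3 → 2771/24b^2 - 223b + 2581/24
  leading term b^2: subtract (-2771/16)·f_3 from 2771/24b^2 - 223b + 2581/24 → 1879/4b - 1879/4
  leading term b: subtract (-4/69)·h_5 from 1879/4b - 1879/4 → 0
  remainder 0.

S(f_1,h_4): lcm = a^2b. S = 163/8ab^2 - 171/8ab + 25/8b - 33/8.
  leading term ab^2: subtract (-163/16)·f_2 from 163/8ab^2 - 171/8ab + 25/8b - 33/8 → -175/12ab + 25/8b - 425/24
  leading term ab: subtract (175/8b)·h_4 from -175/12ab + 25/8b - 425/24 → -28525/96b^2 + 10075/32b - 425/24
  leading term b^2: subtract (28525/64)·f_3 from -28525/96b^2 + 10075/32b - 425/24 → -46975/32b + 46975/32
  leading term b: subtract (25/138)·h_5 from -46975/32b + 46975/32 → 0
  remainder 0.

S(f_2,h_4): lcm = ab^2. S = -1/3ab + 163/8b^3 - 171/8b^2 + 2/3.
  leading term ab: subtract (1/2b)·h_4 from -1/3ab + 163/8b^3 - 171/8b^2 + 2/3 → 163/8b^3 - 169/6b^2 + 57/8b + 2/3
  leading term b^3: subtract (-489/16b)·f_3 from 163/8b^3 - 169/6b^2 + 57/8b + 2/3 → 1129/12b^2 - 379/4b + 2/3
  leading term b^2: subtract (-1129/8)·f_3 from 1129/12b^2 - 379/4b + 2/3 → 1879/4b - 1879/4
  leading term b: subtract (-4/69)·h_5 from 1879/4b - 1879/4 → 0
  remainder 0.

S(f_3,h_4): leading monomials are coprime, so the S-polynomial reduces to 0 (Buchberger's first criterion).
S(f_1,h_5): lcm = a^2b. S = a^2 + 25/8b - 33/8.
  leading term a^2: subtract (-3/2a)·h_4 from a^2 + 25/8b - 33/8 → 163/8ab - 171/8a + 25/8b - 33/8
  leading term ab: subtract (-489/16b)·h_4 from 163/8ab - 171/8a + 25/8b - 33/8 → -171/8a + 26569/64b^2 - 27673/64b - 33/8
  leading term a: subtract (513/16)·h_4 from -171/8a + 26569/64b^2 - 27673/64b - 33/8 → 26569/64b^2 - 27773/32b + 28977/64
  leading term b^2: subtract (-79707/128)·f_3 from 26569/64b^2 - 27773/32b + 28977/64 → 25967/16b - 25967/16
  leading term b: subtract (-1129/5637)·h_5 from 25967/16b - 25967/16 → 0
  remainder 0.

S(f_2,h_5): lcm = ab^2. S = 2/3ab + 2/3.
  leading term ab: subtract (-b)·h_4 from 2/3ab + 2/3 → 163/12b^2 - 57/4b + 2/3
  leading term b^2: subtract (-163/8)·f_3 from 163/12b^2 - 57/4b + 2/3 → 269/4b - 269/4
  leading term b: subtract (-1076/129651)·h_5 from 269/4b - 269/4 → 0
  remainder 0.

S(f_3,h_5): lcm = b^2. S = -5b + 5.
  leading term b: subtract (80/129651)·h_5 from -5b + 5 → 0
  remainder 0.

S(h_4,h_5): leading monomials are coprime, so the S-polynomial reduces to 0 (Buchberger's first criterion).
Every S-polynomial of the final basis reduces to 0, so we have a Gröbner basis.
Inter-reduce: drop elements whose leading term is divisible by another's, tail-reduce, and make monic.
Reduced Gröbner basis: {a + 1, b - 1}.
Label its elements g_1 = a + 1, g_2 = b - 1.

Reduce p = 3ab - 8b + 13 modulo G:
  leading term ab: subtract (3b)·g_1 from 3ab - 8b + 13 → -11b + 13
  leading term b: subtract (-11)·g_2 from -11b + 13 → 2
  leading term 1: no divisor's leading term divides it; move 2 to the remainder.
  normal form = 2.
The normal form is nonzero, so p ∉ I. Since p minus its normal form lies in I, I + (p) = I + (r) where r = 2; decide whether this ideal is the whole ring.
Here r = 2 is a nonzero constant, hence a unit: 1 ∈ I + (p), the Gröbner basis of I + (p) is {1}, and the enlarged system has no common solution — adjoining p is inconsistent.

Ideal membership is decidable via reduction modulo a Gröbner basis.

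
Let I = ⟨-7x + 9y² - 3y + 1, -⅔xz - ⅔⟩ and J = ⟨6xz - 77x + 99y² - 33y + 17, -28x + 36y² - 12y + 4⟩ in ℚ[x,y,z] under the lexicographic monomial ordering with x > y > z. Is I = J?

Yes, the ideals are equal.

For a fixed monomial order, each ideal has a unique reduced Gröbner basis; comparing bases decides equality.
Buchberger on the first generating set:
f_1 = -7x + 9y² - 3y + 1, LT = x.
f_2 = -⅔xz - ⅔, LT = xz.

S(f_1,f_2): lcm = xz. S = -9/7y²z + 3/7yz - 1/7z - 1.
  leading term y²z: no divisor's leading term divides it; move -9/7y²z to the remainder.
  leading term yz: no divisor's leading term divides it; move 3/7yz to the remainder.
  leading term z: no divisor's leading term divides it; move -1/7z to the remainder.
  leading term 1: no divisor's leading term divides it; move -1 to the remainder.
  remainder -9/7y²z + 3/7yz - 1/7z - 1 ≠ 0; add g_3 = -9/7y²z + 3/7yz - 1/7z - 1 to the basis.

The other S-polynomials (S(f_1,g_3), S(f_2,g_3)) all reduce to 0 modulo the current basis, so we have a Gröbner basis.
Inter-reduce: drop elements whose leading term is divisible by another's, tail-reduce, and make monic.
Reduced Gröbner basis: {x - 9/7y² + 3/7y - 1/7, y²z - ⅓yz + 1/9z + 7/9}.

Buchberger on the second generating set:
h_1 = 6xz - 77x + 99y² - 33y + 17, LT = xz.
h_2 = -28x + 36y² - 12y + 4, LT = x.

S(h_1,h_2): lcm = xz. S = -77/6x + 9/7y²z + 33/2y² - 3/7yz - 11/2y + 1/7z + 17/6.
  leading term x: subtract (11/24)·h_2 from -77/6x + 9/7y²z + 33/2y² - 3/7yz - 11/2y + 1/7z + 17/6 → 9/7y²z - 3/7yz + 1/7z + 1
  leading term y²z: no divisor's leading term divides it; move 9/7y²z to the remainder.
  leading term yz: no divisor's leading term divides it; move -3/7yz to the remainder.
  leading term z: no divisor's leading term divides it; move 1/7z to the remainder.
  leading term 1: no divisor's leading term divides it; move 1 to the remainder.
  remainder 9/7y²z - 3/7yz + 1/7z + 1 ≠ 0; add k_3 = 9/7y²z - 3/7yz + 1/7z + 1 to the basis.

The other S-polynomials (S(h_1,k_3), S(h_2,k_3)) all reduce to 0 modulo the current basis, so we have a Gröbner basis.
Inter-reduce: drop elements whose leading term is divisible by another's, tail-reduce, and make monic.
Reduced Gröbner basis: {x - 9/7y² + 3/7y - 1/7, y²z - ⅓yz + 1/9z + 7/9}.

Same reduced basis, so the two generating sets span the same ideal.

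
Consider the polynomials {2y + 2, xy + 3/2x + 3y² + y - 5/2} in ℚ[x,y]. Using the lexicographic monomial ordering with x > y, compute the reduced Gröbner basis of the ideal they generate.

G = {x - 1, y + 1}

f_1 = 2y + 2, LT = y.
f_2 = xy + 3/2x + 3y² + y - 5/2, LT = xy.

S(f_1,f_2): lcm = xy. S = -½x - 3y² - y + 5/2.
  leading term x: no divisor's leading term divides it; move -½x to the remainder.
  leading term y²: subtract (-3/2y)·f_1 from -3y² - y + 5/2 → 2y + 5/2
  leading term y: subtract (1)·f_1 from 2y + 5/2 → ½
  leading term 1: no divisor's leading term divides it; move ½ to the remainder.
  remainder -½x + ½ ≠ 0; add g_3 = -½x + ½ to the basis.

The other S-polynomials (S(f_1,g_3), S(f_2,g_3)) all reduce to 0 modulo the current basis, so we have a Gröbner basis.
Inter-reduce: drop elements whose leading term is divisible by another's, tail-reduce, and make monic.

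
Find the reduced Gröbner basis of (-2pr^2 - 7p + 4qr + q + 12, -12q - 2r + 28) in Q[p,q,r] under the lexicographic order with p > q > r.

G = {pr^2 + 7/2p + 1/3r^2 - 55/12r - 43/6, q + 1/6r - 7/3}

f_1 = -2pr^2 - 7p + 4qr + q + 12, LT = pr^2.
f_2 = -12q - 2r + 28, LT = q.

The S-polynomials (S(f_1,f_2)) all reduce to 0 modulo the current basis, so we have a Gröbner basis.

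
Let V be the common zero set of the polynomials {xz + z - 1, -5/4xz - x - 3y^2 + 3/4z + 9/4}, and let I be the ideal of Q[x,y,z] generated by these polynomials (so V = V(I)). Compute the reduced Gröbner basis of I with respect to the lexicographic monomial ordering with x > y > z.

G = {x + 3y^2 - 2z - 1, y^2z - 2/3z^2 - 2/3z + 1/3}

f_1 = xz + z - 1, LT = xz.
f_2 = -5/4xz - x - 3y^2 + 3/4z + 9/4, LT = xz.

S(f_1,f_2): lcm = xz. S = -4/5x - 12/5y^2 + 8/5z + 4/5.
  leading term x: no divisor's leading term divides it; move -4/5x to the remainder.
  leading term y^2: no divisor's leading term divides it; move -12/5y^2 to the remainder.
  leading term z: no divisor's leading term divides it; move 8/5z to the remainder.
  leading term 1: no divisor's leading term divides it; move 4/5 to the remainder.
  remainder -4/5x - 12/5y^2 + 8/5z + 4/5 ≠ 0; add g_3 = -4/5x - 12/5y^2 + 8/5z + 4/5 to the basis.

S(f_1,g_3): lcm = xz. S = -3y^2z + 2z^2 + 2z - 1.
  leading term y^2z: no divisor's leading term divides it; move -3y^2z to the remainder.
  leading term z^2: no divisor's leading term divides it; move 2z^2 to the remainder.
  leading term z: no divisor's leading term divides it; move 2z to the remainder.
  leading term 1: no divisor's leading term divides it; move -1 to the remainder.
  remainder -3y^2z + 2z^2 + 2z - 1 ≠ 0; add g_4 = -3y^2z + 2z^2 + 2z - 1 to the basis.

The other S-polynomials (S(f_2,g_3), S(f_1,g_4), S(f_2,g_4), S(g_3,g_4)) all reduce to 0 modulo the current basis, so we have a Gröbner basis.
Inter-reduce: drop elements whose leading term is divisible by another's, tail-reduce, and make monic.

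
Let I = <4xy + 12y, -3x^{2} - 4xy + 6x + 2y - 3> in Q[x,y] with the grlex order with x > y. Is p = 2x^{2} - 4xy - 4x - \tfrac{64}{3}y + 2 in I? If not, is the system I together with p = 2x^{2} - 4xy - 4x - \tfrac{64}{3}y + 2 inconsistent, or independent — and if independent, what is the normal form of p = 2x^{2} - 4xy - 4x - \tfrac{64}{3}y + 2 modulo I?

2x^{2} - 4xy - 4x - \tfrac{64}{3}y + 2 lies in I (it reduces to 0).

First compute the reduced Gröbner basis of I by Buchberger's algorithm.
f_1 = 4xy + 12y, LT = xy.
f_2 = -3x^{2} - 4xy + 6x + 2y - 3, LT = x^{2}.

S(f_1,f_2): lcm = x^{2}y. S = -\tfrac{4}{3}xy^{2} + 5xy + \tfrac{2}{3}y^{2} - y.
  leading term xy^{2}: subtract (-\tfrac{1}{3}y)·f_1 from -\tfrac{4}{3}xy^{2} + 5xy + \tfrac{2}{3}y^{2} - y → 5xy + \tfrac{14}{3}y^{2} - y
  leading term xy: subtract (\tfrac{5}{4})·f_1 from 5xy + \tfrac{14}{3}y^{2} - y → \tfrac{14}{3}y^{2} - 16y
  leading term y^{2}: no divisor's leading term divides it; move \tfrac{14}{3}y^{2} to the remainder.
  leading term y: no divisor's leading term divides it; move -16y to the remainder.
  remainder \tfrac{14}{3}y^{2} - 16y ≠ 0; add h_3 = \tfrac{14}{3}y^{2} - 16y to the basis.

The other S-polynomials (S(f_1,h_3), S(f_2,h_3)) all reduce to 0 modulo the current basis, so we have a Gröbner basis.
Inter-reduce: drop elements whose leading term is divisible by another's, tail-reduce, and make monic.
Reduced Gröbner basis: {x^{2} - 2x - \tfrac{14}{3}y + 1, xy + 3y, y^{2} - \tfrac{24}{7}y}.
Label its elements g_1 = x^{2} - 2x - \tfrac{14}{3}y + 1, g_2 = xy + 3y, g_3 = y^{2} - \tfrac{24}{7}y.

Reduce p = 2x^{2} - 4xy - 4x - \tfrac{64}{3}y + 2 modulo G:
  leading term x^{2}: subtract (2)·g_1 from 2x^{2} - 4xy - 4x - \tfrac{64}{3}y + 2 → -4xy - 12y
  leading term xy: subtract (-4)·g_2 from -4xy - 12y → 0
  normal form = 0.
Since the normal form is 0, p ∈ I.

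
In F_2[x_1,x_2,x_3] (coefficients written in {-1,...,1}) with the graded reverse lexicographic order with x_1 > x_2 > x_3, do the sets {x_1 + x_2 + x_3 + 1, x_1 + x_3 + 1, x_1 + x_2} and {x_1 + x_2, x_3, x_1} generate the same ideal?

For a fixed monomial order, each ideal has a unique reduced Gröbner basis; comparing bases decides equality.
Buchberger on the first generating set:
f_1 = x_1 + x_2 + x_3 + 1, LT = x_1.
f_2 = x_1 + x_3 + 1, LT = x_1.
f_3 = x_1 + x_2, LT = x_1.

S(f_1,f_2): lcm = x_1. S = x_2.
  leading term x_2: no divisor's leading term divides it; move x_2 to the remainder.
  remainder x_2 ≠ 0; add g_4 = x_2 to the basis.

S(f_1,f_3): lcm = x_1. S = x_3 + 1.
  leading term x_3: no divisor's leading term divides it; move x_3 to the remainder.
  leading term 1: no divisor's leading term divides it; move 1 to the remainder.
  remainder x_3 + 1 ≠ 0; add g_5 = x_3 + 1 to the basis.

S(f_2,f_3): lcm = x_1. S = x_2 + x_3 + 1.
  leading term x_2: subtract (1)·g_4 from x_2 + x_3 + 1 → x_3 + 1
  leading term x_3: subtract (1)·g_5 from x_3 + 1 → 0
  remainder 0.

S(f_1,g_4): leading monomials are coprime, so the S-polynomial reduces to 0 (Buchberger's first criterion).
S(f_2,g_4): leading monomials are coprime, so the S-polynomial reduces to 0 (Buchberger's first criterion).
S(f_3,g_4): leading monomials are coprime, so the S-polynomial reduces to 0 (Buchberger's first criterion).
S(f_1,g_5): leading monomials are coprime, so the S-polynomial reduces to 0 (Buchberger's first criterion).
S(f_2,g_5): leading monomials are coprime, so the S-polynomial reduces to 0 (Buchberger's first criterion).
S(f_3,g_5): leading monomials are coprime, so the S-polynomial reduces to 0 (Buchberger's first criterion).
S(g_4,g_5): leading monomials are coprime, so the S-polynomial reduces to 0 (Buchberger's first criterion).
Every S-polynomial of the final basis reduces to 0, so we have a Gröbner basis.
Inter-reduce: drop elements whose leading term is divisible by another's, tail-reduce, and make monic.
Reduced Gröbner basis: {x_1, x_2, x_3 + 1}.

Buchberger on the second generating set:
h_1 = x_1 + x_2, LT = x_1.
h_2 = x_3, LT = x_3.
h_3 = x_1, LT = x_1.

S(h_1,h_2): leading monomials are coprime, so the S-polynomial reduces to 0 (Buchberger's first criterion).
S(h_1,h_3): lcm = x_1. S = x_2.
  leading term x_2: no divisor's leading term divides it; move x_2 to the remainder.
  remainder x_2 ≠ 0; add k_4 = x_2 to the basis.

S(h_2,h_3): leading monomials are coprime, so the S-polynomial reduces to 0 (Buchberger's first criterion).
S(h_1,k_4): leading monomials are coprime, so the S-polynomial reduces to 0 (Buchberger's first criterion).
S(h_2,k_4): leading monomials are coprime, so the S-polynomial reduces to 0 (Buchberger's first criterion).
S(h_3,k_4): leading monomials are coprime, so the S-polynomial reduces to 0 (Buchberger's first criterion).
Every S-polynomial of the final basis reduces to 0, so we have a Gröbner basis.
Inter-reduce: drop elements whose leading term is divisible by another's, tail-reduce, and make monic.
Reduced Gröbner basis: {x_1, x_2, x_3}.

Since the reduced bases disagree, the two ideals are not the same.
The same test decides containment: I ⊆ J iff every generator of I reduces to 0 modulo a Gröbner basis of J.

No, the ideals differ.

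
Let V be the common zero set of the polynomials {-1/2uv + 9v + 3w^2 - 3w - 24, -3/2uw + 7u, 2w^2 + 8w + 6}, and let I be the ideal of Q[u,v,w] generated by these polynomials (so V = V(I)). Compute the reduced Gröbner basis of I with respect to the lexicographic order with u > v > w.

G = {u, v - 5/3w - 11/3, w^2 + 4w + 3}

The reduced Gröbner basis is the canonical form of the ideal for this ordering.

f_1 = -1/2uv + 9v + 3w^2 - 3w - 24, LT = uv.
f_2 = -3/2uw + 7u, LT = uw.
f_3 = 2w^2 + 8w + 6, LT = w^2.

S(f_1,f_2): lcm = uvw. S = 14/3uv - 18vw - 6w^3 + 6w^2 + 48w.
  leading term uv: subtract (-28/3)·f_1 from 14/3uv - 18vw - 6w^3 + 6w^2 + 48w → -18vw + 84v - 6w^3 + 34w^2 + 20w - 224
  leading term vw: no divisor's leading term divides it; move -18vw to the remainder.
  leading term v: no divisor's leading term divides it; move 84v to the remainder.
  leading term w^3: subtract (-3w)·f_3 from -6w^3 + 34w^2 + 20w - 224 → 58w^2 + 38w - 224
  leading term w^2: subtract (29)·f_3 from 58w^2 + 38w - 224 → -194w - 398
  leading term w: no divisor's leading term divides it; move -194w to the remainder.
  leading term 1: no divisor's leading term divides it; move -398 to the remainder.
  remainder -18vw + 84v - 194w - 398 ≠ 0; add g_4 = -18vw + 84v - 194w - 398 to the basis.

S(f_1,f_3): leading monomials are coprime, so the S-polynomial reduces to 0 (Buchberger's first criterion).
S(f_2,f_3): lcm = uw^2. S = -26/3uw - 3u.
  leading term uw: subtract (52/9)·f_2 from -26/3uw - 3u → -391/9u
  leading term u: no divisor's leading term divides it; move -391/9u to the remainder.
  remainder -391/9u ≠ 0; add g_5 = -391/9u to the basis.

S(f_1,g_4): lcm = uvw. S = 14/3uv - 97/9uw - 199/9u - 18vw - 6w^3 + 6w^2 + 48w.
  leading term uv: subtract (-28/3)·f_1 from 14/3uv - 97/9uw - 199/9u - 18vw - 6w^3 + 6w^2 + 48w → -97/9uw - 199/9u - 18vw + 84v - 6w^3 + 34w^2 + 20w - 224
  leading term uw: subtract (194/27)·f_2 from -97/9uw - 199/9u - 18vw + 84v - 6w^3 + 34w^2 + 20w - 224 → -1955/27u - 18vw + 84v - 6w^3 + 34w^2 + 20w - 224
  leading term u: subtract (5/3)·g_5 from -1955/27u - 18vw + 84v - 6w^3 + 34w^2 + 20w - 224 → -18vw + 84v - 6w^3 + 34w^2 + 20w - 224
  leading term vw: subtract (1)·g_4 from -18vw + 84v - 6w^3 + 34w^2 + 20w - 224 → -6w^3 + 34w^2 + 214w + 174
  leading term w^3: subtract (-3w)·f_3 from -6w^3 + 34w^2 + 214w + 174 → 58w^2 + 232w + 174
  leading term w^2: subtract (29)·f_3 from 58w^2 + 232w + 174 → 0
  remainder 0.

S(f_2,g_4): lcm = uvw. S = -97/9uw - 199/9u.
  leading term uw: subtract (194/27)·f_2 from -97/9uw - 199/9u → -1955/27u
  leading term u: subtract (5/3)·g_5 from -1955/27u → 0
  remainder 0.

S(f_3,g_4): lcm = vw^2. S = 26/3vw + 3v - 97/9w^2 - 199/9w.
  leading term vw: subtract (-13/27)·g_4 from 26/3vw + 3v - 97/9w^2 - 199/9w → 391/9v - 97/9w^2 - 3119/27w - 5174/27
  leading term v: no divisor's leading term divides it; move 391/9v to the remainder.
  leading term w^2: subtract (-97/18)·f_3 from -97/9w^2 - 3119/27w - 5174/27 → -1955/27w - 4301/27
  leading term w: no divisor's leading term divides it; move -1955/27w to the remainder.
  leading term 1: no divisor's leading term divides it; move -4301/27 to the remainder.
  remainder 391/9v - 1955/27w - 4301/27 ≠ 0; add g_6 = 391/9v - 1955/27w - 4301/27 to the basis.

S(f_1,g_5): lcm = uv. S = -18v - 6w^2 + 6w + 48.
  leading term v: subtract (-162/391)·g_6 from -18v - 6w^2 + 6w + 48 → -6w^2 - 24w - 18
  leading term w^2: subtract (-3)·f_3 from -6w^2 - 24w - 18 → 0
  remainder 0.

S(f_2,g_5): lcm = uw. S = -14/3u.
  leading term u: subtract (42/391)·g_5 from -14/3u → 0
  remainder 0.

S(f_3,g_5): leading monomials are coprime, so the S-polynomial reduces to 0 (Buchberger's first criterion).
S(g_4,g_5): leading monomials are coprime, so the S-polynomial reduces to 0 (Buchberger's first criterion).
S(f_1,g_6): lcm = uv. S = 5/3uw + 11/3u - 18v - 6w^2 + 6w + 48.
  leading term uw: subtract (-10/9)·f_2 from 5/3uw + 11/3u - 18v - 6w^2 + 6w + 48 → 103/9u - 18v - 6w^2 + 6w + 48
  leading term u: subtract (-103/391)·g_5 from 103/9u - 18v - 6w^2 + 6w + 48 → -18v - 6w^2 + 6w + 48
  leading term v: subtract (-162/391)·g_6 from -18v - 6w^2 + 6w + 48 → -6w^2 - 24w - 18
  leading term w^2: subtract (-3)·f_3 from -6w^2 - 24w - 18 → 0
  remainder 0.

S(f_2,g_6): leading monomials are coprime, so the S-polynomial reduces to 0 (Buchberger's first criterion).
S(f_3,g_6): leading monomials are coprime, so the S-polynomial reduces to 0 (Buchberger's first criterion).
S(g_4,g_6): lcm = vw. S = -14/3v + 5/3w^2 + 130/9w + 199/9.
  leading term v: subtract (-42/391)·g_6 from -14/3v + 5/3w^2 + 130/9w + 199/9 → 5/3w^2 + 20/3w + 5
  leading term w^2: subtract (5/6)·f_3 from 5/3w^2 + 20/3w + 5 → 0
  remainder 0.

S(g_5,g_6): leading monomials are coprime, so the S-polynomial reduces to 0 (Buchberger's first criterion).
Every S-polynomial of the final basis reduces to 0, so we have a Gröbner basis.
Inter-reduce: drop elements whose leading term is divisible by another's, tail-reduce, and make monic.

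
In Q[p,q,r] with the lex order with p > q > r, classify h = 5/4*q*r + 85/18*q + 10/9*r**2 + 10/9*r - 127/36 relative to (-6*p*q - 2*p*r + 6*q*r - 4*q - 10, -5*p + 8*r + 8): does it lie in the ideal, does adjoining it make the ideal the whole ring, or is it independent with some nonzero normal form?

Adjoining 5/4*q*r + 85/18*q + 10/9*r**2 + 10/9*r - 127/36 makes the ideal the whole ring: the system is inconsistent.

First compute the reduced Gröbner basis of I by Buchberger's algorithm.
f_1 = -6*p*q - 2*p*r + 6*q*r - 4*q - 10, LT = p*q.
f_2 = -5*p + 8*r + 8, LT = p.

S(f_1,f_2): lcm = p*q. S = 1/3*p*r + 3/5*q*r + 34/15*q + 5/3.
  leading term p*r: subtract (-1/15*r)·f_2 from 1/3*p*r + 3/5*q*r + 34/15*q + 5/3 → 3/5*q*r + 34/15*q + 8/15*r**2 + 8/15*r + 5/3
  leading term q*r: no divisor's leading term divides it; move 3/5*q*r to the remainder.
  leading term q: no divisor's leading term divides it; move 34/15*q to the remainder.
  leading term r**2: no divisor's leading term divides it; move 8/15*r**2 to the remainder.
  leading term r: no divisor's leading term divides it; move 8/15*r to the remainder.
  leading term 1: no divisor's leading term divides it; move 5/3 to the remainder.
  remainder 3/5*q*r + 34/15*q + 8/15*r**2 + 8/15*r + 5/3 ≠ 0; add k_3 = 3/5*q*r + 34/15*q + 8/15*r**2 + 8/15*r + 5/3 to the basis.

The other S-polynomials (S(f_1,k_3), S(f_2,k_3)) all reduce to 0 modulo the current basis, so we have a Gröbner basis.
Inter-reduce: drop elements whose leading term is divisible by another's, tail-reduce, and make monic.
Reduced Gröbner basis: {p - 8/5*r - 8/5, q*r + 34/9*q + 8/9*r**2 + 8/9*r + 25/9}.
Label its elements g_1 = p - 8/5*r - 8/5, g_2 = q*r + 34/9*q + 8/9*r**2 + 8/9*r + 25/9.

Reduce h = 5/4*q*r + 85/18*q + 10/9*r**2 + 10/9*r - 127/36 modulo G:
  leading term q*r: subtract (5/4)·g_2 from 5/4*q*r + 85/18*q + 10/9*r**2 + 10/9*r - 127/36 → -7
  leading term 1: no divisor's leading term divides it; move -7 to the remainder.
  normal form = -7.
The normal form is nonzero, so h ∉ I. Since h minus its normal form lies in I, I + (h) = I + (n) where n = -7; decide whether this ideal is the whole ring.
Here n = -7 is a nonzero constant, hence a unit: 1 ∈ I + (h), the Gröbner basis of I + (h) is {1}, and the enlarged system has no common solution — adjoining h is inconsistent.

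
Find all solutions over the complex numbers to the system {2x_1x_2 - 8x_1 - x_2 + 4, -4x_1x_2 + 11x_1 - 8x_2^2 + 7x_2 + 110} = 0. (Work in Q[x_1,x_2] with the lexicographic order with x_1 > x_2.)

Compute a lex Gröbner basis by Buchberger's algorithm.
f_1 = 2x_1x_2 - 8x_1 - x_2 + 4, LT = x_1x_2.
f_2 = -4x_1x_2 + 11x_1 - 8x_2^2 + 7x_2 + 110, LT = x_1x_2.

S(f_1,f_2): lcm = x_1x_2. S = -5/4x_1 - 2x_2^2 + 5/4x_2 + 59/2.
  reduce S modulo (f_1, f_2):
  remainder -5/4x_1 - 2x_2^2 + 5/4x_2 + 59/2 ≠ 0; add h_3 = -5/4x_1 - 2x_2^2 + 5/4x_2 + 59/2 to the basis.

S(f_1,h_3): lcm = x_1x_2. S = -4x_1 - 8/5x_2^3 + x_2^2 + 231/10x_2 + 2.
  reduce S modulo (f_1, f_2, h_3):
  remainder -8/5x_2^3 + 37/5x_2^2 + 191/10x_2 - 462/5 ≠ 0; add h_4 = -8/5x_2^3 + 37/5x_2^2 + 191/10x_2 - 462/5 to the basis.

The other S-polynomials (S(f_2,h_3), S(f_1,h_4), S(f_2,h_4), S(h_3,h_4)) all reduce to 0 modulo the current basis, so we have a Gröbner basis.
Inter-reduce: drop elements whose leading term is divisible by another's, tail-reduce, and make monic.
Reduced Gröbner basis: {x_1 + 8/5x_2^2 - x_2 - 118/5, x_2^3 - 37/8x_2^2 - 191/16x_2 + 231/4}.

From the last basis element, x_2^3 - 37/8x_2^2 - 191/16x_2 + 231/4 = 0, so x_2 takes values in {-7/2, 4, 33/8}. Each choice, substituted upward through the basis, yields the corresponding point(s) of the solution set.
  x_2 = -7/2: the earlier basis element becomes x_1 - 1/2 = 0, giving x_1 = 1/2 — point (1/2, -7/2).
  x_2 = 4: the earlier basis element becomes x_1 - 2 = 0, giving x_1 = 2 — point (2, 4).
  x_2 = 33/8: the earlier basis element becomes x_1 - 1/2 = 0, giving x_1 = 1/2 — point (1/2, 33/8).

{(1/2, -7/2), (2, 4), (1/2, 33/8)}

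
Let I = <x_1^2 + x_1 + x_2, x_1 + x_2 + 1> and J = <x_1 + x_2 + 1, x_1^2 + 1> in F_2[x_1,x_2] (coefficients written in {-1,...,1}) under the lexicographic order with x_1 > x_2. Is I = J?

Yes, the ideals are equal.

For a fixed monomial order, each ideal has a unique reduced Gröbner basis; comparing bases decides equality.
Buchberger on the first generating set:
f_1 = x_1^2 + x_1 + x_2, LT = x_1^2.
f_2 = x_1 + x_2 + 1, LT = x_1.

S(f_1,f_2): lcm = x_1^2. S = x_1x_2 + x_2.
  leading term x_1x_2: subtract (x_2)·f_2 from x_1x_2 + x_2 → x_2^2
  leading term x_2^2: no divisor's leading term divides it; move x_2^2 to the remainder.
  remainder x_2^2 ≠ 0; add g_3 = x_2^2 to the basis.

The other S-polynomials (S(f_1,g_3), S(f_2,g_3)) all reduce to 0 modulo the current basis, so we have a Gröbner basis.
Inter-reduce: drop elements whose leading term is divisible by another's, tail-reduce, and make monic.
Reduced Gröbner basis: {x_1 + x_2 + 1, x_2^2}.

Buchberger on the second generating set:
h_1 = x_1 + x_2 + 1, LT = x_1.
h_2 = x_1^2 + 1, LT = x_1^2.

S(h_1,h_2): lcm = x_1^2. S = x_1x_2 + x_1 + 1.
  leading term x_1x_2: subtract (x_2)·h_1 from x_1x_2 + x_1 + 1 → x_1 + x_2^2 + x_2 + 1
  leading term x_1: subtract (1)·h_1 from x_1 + x_2^2 + x_2 + 1 → x_2^2
  leading term x_2^2: no divisor's leading term divides it; move x_2^2 to the remainder.
  remainder x_2^2 ≠ 0; add k_3 = x_2^2 to the basis.

The other S-polynomials (S(h_1,k_3), S(h_2,k_3)) all reduce to 0 modulo the current basis, so we have a Gröbner basis.
Inter-reduce: drop elements whose leading term is divisible by another's, tail-reduce, and make monic.
Reduced Gröbner basis: {x_1 + x_2 + 1, x_2^2}.

These coincide, so the ideals are equal.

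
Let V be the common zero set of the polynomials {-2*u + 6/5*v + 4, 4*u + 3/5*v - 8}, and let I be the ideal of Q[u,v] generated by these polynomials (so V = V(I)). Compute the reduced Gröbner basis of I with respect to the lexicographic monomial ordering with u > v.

f_1 = -2*u + 6/5*v + 4, LT = u.
f_2 = 4*u + 3/5*v - 8, LT = u.

S(f_1,f_2): lcm = u. S = -3/4*v.
  reduce S modulo (f_1, f_2):
  remainder -3/4*v ≠ 0; add g_3 = -3/4*v to the basis.

The other S-polynomials (S(f_1,g_3), S(f_2,g_3)) all reduce to 0 modulo the current basis, so we have a Gröbner basis.
Inter-reduce: drop elements whose leading term is divisible by another's, tail-reduce, and make monic.

G = {u - 2, v}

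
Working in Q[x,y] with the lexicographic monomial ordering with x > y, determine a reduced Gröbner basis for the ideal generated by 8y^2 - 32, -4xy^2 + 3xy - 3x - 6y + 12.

G = {x + 6/25y - 12/25, y^2 - 4}

The reduced Gröbner basis is the canonical form of the ideal for this ordering.

f_1 = 8y^2 - 32, LT = y^2.
f_2 = -4xy^2 + 3xy - 3x - 6y + 12, LT = xy^2.

S(f_1,f_2): lcm = xy^2. S = 3/4xy - 19/4x - 3/2y + 3.
  leading term xy: no divisor's leading term divides it; move 3/4xy to the remainder.
  leading term x: no divisor's leading term divides it; move -19/4x to the remainder.
  leading term y: no divisor's leading term divides it; move -3/2y to the remainder.
  leading term 1: no divisor's leading term divides it; move 3 to the remainder.
  remainder 3/4xy - 19/4x - 3/2y + 3 ≠ 0; add g_3 = 3/4xy - 19/4x - 3/2y + 3 to the basis.

S(f_1,g_3): lcm = xy^2. S = 19/3xy - 4x + 2y^2 - 4y.
  leading term xy: subtract (76/9)·g_3 from 19/3xy - 4x + 2y^2 - 4y → 325/9x + 2y^2 + 26/3y - 76/3
  leading term x: no divisor's leading term divides it; move 325/9x to the remainder.
  leading term y^2: subtract (1/4)·f_1 from 2y^2 + 26/3y - 76/3 → 26/3y - 52/3
  leading term y: no divisor's leading term divides it; move 26/3y to the remainder.
  leading term 1: no divisor's leading term divides it; move -52/3 to the remainder.
  remainder 325/9x + 26/3y - 52/3 ≠ 0; add g_4 = 325/9x + 26/3y - 52/3 to the basis.

The other S-polynomials (S(f_2,g_3), S(f_1,g_4), S(f_2,g_4), S(g_3,g_4)) all reduce to 0 modulo the current basis, so we have a Gröbner basis.
Inter-reduce: drop elements whose leading term is divisible by another's, tail-reduce, and make monic.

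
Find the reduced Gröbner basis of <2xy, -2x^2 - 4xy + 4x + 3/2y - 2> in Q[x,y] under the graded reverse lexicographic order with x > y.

f_1 = 2xy, LT = xy.
f_2 = -2x^2 - 4xy + 4x + 3/2y - 2, LT = x^2.

S(f_1,f_2): lcm = x^2y. S = -2xy^2 + 2xy + 3/4y^2 - y.
  leading term xy^2: subtract (-y)·f_1 from -2xy^2 + 2xy + 3/4y^2 - y → 2xy + 3/4y^2 - y
  leading term xy: subtract (1)·f_1 from 2xy + 3/4y^2 - y → 3/4y^2 - y
  leading term y^2: no divisor's leading term divides it; move 3/4y^2 to the remainder.
  leading term y: no divisor's leading term divides it; move -y to the remainder.
  remainder 3/4y^2 - y ≠ 0; add g_3 = 3/4y^2 - y to the basis.

The other S-polynomials (S(f_1,g_3), S(f_2,g_3)) all reduce to 0 modulo the current basis, so we have a Gröbner basis.

G = {x^2 - 2x - 3/4y + 1, xy, y^2 - 4/3y}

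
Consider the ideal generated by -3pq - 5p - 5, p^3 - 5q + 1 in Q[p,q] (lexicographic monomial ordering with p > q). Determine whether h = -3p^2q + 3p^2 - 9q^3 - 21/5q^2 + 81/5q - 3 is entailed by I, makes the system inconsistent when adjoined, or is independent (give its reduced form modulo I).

First compute the reduced Gröbner basis of I by Buchberger's algorithm.
f_1 = -3pq - 5p - 5, LT = pq.
f_2 = p^3 - 5q + 1, LT = p^3.

S(f_1,f_2): lcm = p^3q. S = 5/3p^3 + 5/3p^2 + 5q^2 - q.
  reduce S modulo (f_1, f_2):
  remainder 5/3p^2 + 5q^2 + 22/3q - 5/3 ≠ 0; add k_3 = 5/3p^2 + 5q^2 + 22/3q - 5/3 to the basis.

S(f_1,k_3): lcm = p^2q. S = 5/3p^2 + 5/3p - 3q^3 - 22/5q^2 + q.
  reduce S modulo (f_1, f_2, k_3):
  remainder 5/3p - 3q^3 - 47/5q^2 - 19/3q + 5/3 ≠ 0; add k_4 = 5/3p - 3q^3 - 47/5q^2 - 19/3q + 5/3 to the basis.

S(f_1,k_4): lcm = pq. S = 5/3p + 9/5q^4 + 141/25q^3 + 19/5q^2 - q + 5/3.
  reduce S modulo (f_1, f_2, k_3, k_4):
  remainder 9/5q^4 + 216/25q^3 + 66/5q^2 + 16/3q ≠ 0; add k_5 = 9/5q^4 + 216/25q^3 + 66/5q^2 + 16/3q to the basis.

The other S-polynomials (S(f_2,k_3), S(f_2,k_4), S(k_3,k_4), S(f_1,k_5), S(f_2,k_5), S(k_3,k_5), S(k_4,k_5)) all reduce to 0 modulo the current basis, so we have a Gröbner basis.
Inter-reduce: drop elements whose leading term is divisible by another's, tail-reduce, and make monic.
Reduced Gröbner basis: {p - 9/5q^3 - 141/25q^2 - 19/5q + 1, q^4 + 24/5q^3 + 22/3q^2 + 80/27q}.
Label its elements g_1 = p - 9/5q^3 - 141/25q^2 - 19/5q + 1, g_2 = q^4 + 24/5q^3 + 22/3q^2 + 80/27q.

Reduce h = -3p^2q + 3p^2 - 9q^3 - 21/5q^2 + 81/5q - 3 modulo G:
  leading term p^2q: subtract (-3pq)·g_1 from -3p^2q + 3p^2 - 9q^3 - 21/5q^2 + 81/5q - 3 → 3p^2 - 27/5pq^4 - 423/25pq^3 - 57/5pq^2 + 3pq - 9q^3 - 21/5q^2 + 81/5q - 3
  leading term p^2: subtract (3p)·g_1 from 3p^2 - 27/5pq^4 - 423/25pq^3 - 57/5pq^2 + 3pq - 9q^3 - 21/5q^2 + 81/5q - 3 → -27/5pq^4 - 288/25pq^3 + 138/25pq^2 + 72/5pq - 3p - 9q^3 - 21/5q^2 + 81/5q - 3
  leading term pq^4: subtract (-27/5q^4)·g_1 from -27/5pq^4 - 288/25pq^3 + 138/25pq^2 + 72/5pq - 3p - 9q^3 - 21/5q^2 + 81/5q - 3 → -288/25pq^3 + 138/25pq^2 + 72/5pq - 3p - 243/25q^7 - 3807/125q^6 - 513/25q^5 + 27/5q^4 - 9q^3 - 21/5q^2 + 81/5q - 3
  leading term pq^3: subtract (-288/25q^3)·g_1 from -288/25pq^3 + 138/25pq^2 + 72/5pq - 3p - 243/25q^7 - 3807/125q^6 - 513/25q^5 + 27/5q^4 - 9q^3 - 21/5q^2 + 81/5q - 3 → 138/25pq^2 + 72/5pq - 3p - 243/25q^7 - 6399/125q^6 - 53433/625q^5 - 4797/125q^4 + 63/25q^3 - 21/5q^2 + 81/5q - 3
  leading term pq^2: subtract (138/25q^2)·g_1 from 138/25pq^2 + 72/5pq - 3p - 243/25q^7 - 6399/125q^6 - 53433/625q^5 - 4797/125q^4 + 63/25q^3 - 21/5q^2 + 81/5q - 3 → 72/5pq - 3p - 243/25q^7 - 6399/125q^6 - 47223/625q^5 - 4527/625q^4 + 2937/125q^3 - 243/25q^2 + 81/5q - 3
  leading term pq: subtract (72/5q)·g_1 from 72/5pq - 3p - 243/25q^7 - 6399/125q^6 - 47223/625q^5 - 4527/625q^4 + 2937/125q^3 - 243/25q^2 + 81/5q - 3 → -3p - 243/25q^7 - 6399/125q^6 - 47223/625q^5 + 11673/625q^4 + 13089/125q^3 + 45q^2 + 9/5q - 3
  leading term p: subtract (-3)·g_1 from -3p - 243/25q^7 - 6399/125q^6 - 47223/625q^5 + 11673/625q^4 + 13089/125q^3 + 45q^2 + 9/5q - 3 → -243/25q^7 - 6399/125q^6 - 47223/625q^5 + 11673/625q^4 + 12414/125q^3 + 702/25q^2 - 48/5q
  leading term q^7: subtract (-243/25q^3)·g_2 from -243/25q^7 - 6399/125q^6 - 47223/625q^5 + 11673/625q^4 + 12414/125q^3 + 702/25q^2 - 48/5q → -567/125q^6 - 2673/625q^5 + 29673/625q^4 + 12414/125q^3 + 702/25q^2 - 48/5q
  leading term q^6: subtract (-567/125q^2)·g_2 from -567/125q^6 - 2673/625q^5 + 29673/625q^4 + 12414/125q^3 + 702/25q^2 - 48/5q → 2187/125q^5 + 50463/625q^4 + 14094/125q^3 + 702/25q^2 - 48/5q
  leading term q^5: subtract (2187/125q)·g_2 from 2187/125q^5 + 50463/625q^4 + 14094/125q^3 + 702/25q^2 - 48/5q → -81/25q^4 - 1944/125q^3 - 594/25q^2 - 48/5q
  leading term q^4: subtract (-81/25)·g_2 from -81/25q^4 - 1944/125q^3 - 594/25q^2 - 48/5q → 0
  normal form = 0.
Since the normal form is 0, h ∈ I.

-3p^2q + 3p^2 - 9q^3 - 21/5q^2 + 81/5q - 3 lies in I (it reduces to 0).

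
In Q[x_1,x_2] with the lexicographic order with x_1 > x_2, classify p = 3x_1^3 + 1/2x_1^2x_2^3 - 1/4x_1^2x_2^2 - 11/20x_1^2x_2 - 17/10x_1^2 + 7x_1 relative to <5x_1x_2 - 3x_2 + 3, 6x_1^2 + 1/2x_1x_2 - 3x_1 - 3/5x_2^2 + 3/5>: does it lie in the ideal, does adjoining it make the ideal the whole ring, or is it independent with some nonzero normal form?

First compute the reduced Gröbner basis of I by Buchberger's algorithm.
f_1 = 5x_1x_2 - 3x_2 + 3, LT = x_1x_2.
f_2 = 6x_1^2 + 1/2x_1x_2 - 3x_1 - 3/5x_2^2 + 3/5, LT = x_1^2.

S(f_1,f_2): lcm = x_1^2x_2. S = -1/12x_1x_2^2 - 1/10x_1x_2 + 3/5x_1 + 1/10x_2^3 - 1/10x_2.
  leading term x_1x_2^2: subtract (-1/60x_2)·f_1 from -1/12x_1x_2^2 - 1/10x_1x_2 + 3/5x_1 + 1/10x_2^3 - 1/10x_2 → -1/10x_1x_2 + 3/5x_1 + 1/10x_2^3 - 1/20x_2^2 - 1/20x_2
  leading term x_1x_2: subtract (-1/50)·f_1 from -1/10x_1x_2 + 3/5x_1 + 1/10x_2^3 - 1/20x_2^2 - 1/20x_2 → 3/5x_1 + 1/10x_2^3 - 1/20x_2^2 - 11/100x_2 + 3/50
  leading term x_1: no divisor's leading term divides it; move 3/5x_1 to the remainder.
  leading term x_2^3: no divisor's leading term divides it; move 1/10x_2^3 to the remainder.
  leading term x_2^2: no divisor's leading term divides it; move -1/20x_2^2 to the remainder.
  leading term x_2: no divisor's leading term divides it; move -11/100x_2 to the remainder.
  leading term 1: no divisor's leading term divides it; move 3/50 to the remainder.
  remainder 3/5x_1 + 1/10x_2^3 - 1/20x_2^2 - 11/100x_2 + 3/50 ≠ 0; add h_3 = 3/5x_1 + 1/10x_2^3 - 1/20x_2^2 - 11/100x_2 + 3/50 to the basis.

S(f_1,h_3): lcm = x_1x_2. S = -1/6x_2^4 + 1/12x_2^3 + 11/60x_2^2 - 7/10x_2 + 3/5.
  leading term x_2^4: no divisor's leading term divides it; move -1/6x_2^4 to the remainder.
  leading term x_2^3: no divisor's leading term divides it; move 1/12x_2^3 to the remainder.
  leading term x_2^2: no divisor's leading term divides it; move 11/60x_2^2 to the remainder.
  leading term x_2: no divisor's leading term divides it; move -7/10x_2 to the remainder.
  leading term 1: no divisor's leading term divides it; move 3/5 to the remainder.
  remainder -1/6x_2^4 + 1/12x_2^3 + 11/60x_2^2 - 7/10x_2 + 3/5 ≠ 0; add h_4 = -1/6x_2^4 + 1/12x_2^3 + 11/60x_2^2 - 7/10x_2 + 3/5 to the basis.

The other S-polynomials (S(f_2,h_3), S(f_1,h_4), S(f_2,h_4), S(h_3,h_4)) all reduce to 0 modulo the current basis, so we have a Gröbner basis.
Inter-reduce: drop elements whose leading term is divisible by another's, tail-reduce, and make monic.
Reduced Gröbner basis: {x_1 + 1/6x_2^3 - 1/12x_2^2 - 11/60x_2 + 1/10, x_2^4 - 1/2x_2^3 - 11/10x_2^2 + 21/5x_2 - 18/5}.
Label its elements g_1 = x_1 + 1/6x_2^3 - 1/12x_2^2 - 11/60x_2 + 1/10, g_2 = x_2^4 - 1/2x_2^3 - 11/10x_2^2 + 21/5x_2 - 18/5.

Reduce p = 3x_1^3 + 1/2x_1^2x_2^3 - 1/4x_1^2x_2^2 - 11/20x_1^2x_2 - 17/10x_1^2 + 7x_1 modulo G:
  leading term x_1^3: subtract (3x_1^2)·g_1 from 3x_1^3 + 1/2x_1^2x_2^3 - 1/4x_1^2x_2^2 - 11/20x_1^2x_2 - 17/10x_1^2 + 7x_1 → -2x_1^2 + 7x_1
  leading term x_1^2: subtract (-2x_1)·g_1 from -2x_1^2 + 7x_1 → 1/3x_1x_2^3 - 1/6x_1x_2^2 - 11/30x_1x_2 + 36/5x_1
  leading term x_1x_2^3: subtract (1/3x_2^3)·g_1 from 1/3x_1x_2^3 - 1/6x_1x_2^2 - 11/30x_1x_2 + 36/5x_1 → -1/6x_1x_2^2 - 11/30x_1x_2 + 36/5x_1 - 1/18x_2^6 + 1/36x_2^5 + 11/180x_2^4 - 1/30x_2^3
  leading term x_1x_2^2: subtract (-1/6x_2^2)·g_1 from -1/6x_1x_2^2 - 11/30x_1x_2 + 36/5x_1 - 1/18x_2^6 + 1/36x_2^5 + 11/180x_2^4 - 1/30x_2^3 → -11/30x_1x_2 + 36/5x_1 - 1/18x_2^6 + 1/18x_2^5 + 17/360x_2^4 - 23/360x_2^3 + 1/60x_2^2
  leading term x_1x_2: subtract (-11/30x_2)·g_1 from -11/30x_1x_2 + 36/5x_1 - 1/18x_2^6 + 1/18x_2^5 + 17/360x_2^4 - 23/360x_2^3 + 1/60x_2^2 → 36/5x_1 - 1/18x_2^6 + 1/18x_2^5 + 13/120x_2^4 - 17/180x_2^3 - 91/1800x_2^2 + 11/300x_2
  leading term x_1: subtract (36/5)·g_1 from 36/5x_1 - 1/18x_2^6 + 1/18x_2^5 + 13/120x_2^4 - 17/180x_2^3 - 91/1800x_2^2 + 11/300x_2 → -1/18x_2^6 + 1/18x_2^5 + 13/120x_2^4 - 233/180x_2^3 + 989/1800x_2^2 + 407/300x_2 - 18/25
  leading term x_2^6: subtract (-1/18x_2^2)·g_2 from -1/18x_2^6 + 1/18x_2^5 + 13/120x_2^4 - 233/180x_2^3 + 989/1800x_2^2 + 407/300x_2 - 18/25 → 1/36x_2^5 + 17/360x_2^4 - 191/180x_2^3 + 629/1800x_2^2 + 407/300x_2 - 18/25
  leading term x_2^5: subtract (1/36x_2)·g_2 from 1/36x_2^5 + 17/360x_2^4 - 191/180x_2^3 + 629/1800x_2^2 + 407/300x_2 - 18/25 → 11/180x_2^4 - 371/360x_2^3 + 419/1800x_2^2 + 437/300x_2 - 18/25
  leading term x_2^4: subtract (11/180)·g_2 from 11/180x_2^4 - 371/360x_2^3 + 419/1800x_2^2 + 437/300x_2 - 18/25 → -x_2^3 + 3/10x_2^2 + 6/5x_2 - 1/2
  leading term x_2^3: no divisor's leading term divides it; move -x_2^3 to the remainder.
  leading term x_2^2: no divisor's leading term divides it; move 3/10x_2^2 to the remainder.
  leading term x_2: no divisor's leading term divides it; move 6/5x_2 to the remainder.
  leading term 1: no divisor's leading term divides it; move -1/2 to the remainder.
  normal form = -x_2^3 + 3/10x_2^2 + 6/5x_2 - 1/2.
The normal form is nonzero, so p ∉ I. Since p minus its normal form lies in I, I + (p) = I + (r) where r = -x_2^3 + 3/10x_2^2 + 6/5x_2 - 1/2; decide whether this ideal is the whole ring.
Run Buchberger on G together with r (pairs among the g_i already reduce to 0 since G is a Gröbner basis):
g_1 = x_1 + 1/6x_2^3 - 1/12x_2^2 - 11/60x_2 + 1/10, LT = x_1.
g_2 = x_2^4 - 1/2x_2^3 - 11/10x_2^2 + 21/5x_2 - 18/5, LT = x_2^4.
r = -x_2^3 + 3/10x_2^2 + 6/5x_2 - 1/2, LT = x_2^3.

S(g_2,r): lcm = x_2^4. S = -1/5x_2^3 + 1/10x_2^2 + 37/10x_2 - 18/5.
  leading term x_2^3: subtract (1/5)·r from -1/5x_2^3 + 1/10x_2^2 + 37/10x_2 - 18/5 → 1/25x_2^2 + 173/50x_2 - 7/2
  leading term x_2^2: no divisor's leading term divides it; move 1/25x_2^2 to the remainder.
  leading term x_2: no divisor's leading term divides it; move 173/50x_2 to the remainder.
  leading term 1: no divisor's leading term divides it; move -7/2 to the remainder.
  remainder 1/25x_2^2 + 173/50x_2 - 7/2 ≠ 0; add m_4 = 1/25x_2^2 + 173/50x_2 - 7/2 to the basis.

S(g_2,m_4): lcm = x_2^4. S = -87x_2^3 + 432/5x_2^2 + 21/5x_2 - 18/5.
  leading term x_2^3: subtract (87)·r from -87x_2^3 + 432/5x_2^2 + 21/5x_2 - 18/5 → 603/10x_2^2 - 501/5x_2 + 399/10
  leading term x_2^2: subtract (3015/2)·m_4 from 603/10x_2^2 - 501/5x_2 + 399/10 → -106323/20x_2 + 106323/20
  leading term x_2: no divisor's leading term divides it; move -106323/20x_2 to the remainder.
  leading term 1: no divisor's leading term divides it; move 106323/20 to the remainder.
  remainder -106323/20x_2 + 106323/20 ≠ 0; add m_5 = -106323/20x_2 + 106323/20 to the basis.

The other S-polynomials (S(g_1,g_2), S(g_1,r), S(g_1,m_4), S(r,m_4), S(g_1,m_5), S(g_2,m_5), S(r,m_5), S(m_4,m_5)) all reduce to 0 modulo the current basis, so we have a Gröbner basis.
Inter-reduce: drop elements whose leading term is divisible by another's, tail-reduce, and make monic.
Reduced Gröbner basis: {x_1, x_2 - 1}.
The reduced Gröbner basis of I + (p) is {x_1, x_2 - 1} ≠ {1}, a proper ideal, so the enlarged system stays consistent: p is independent of I, with normal form -x_2^3 + 3/10x_2^2 + 6/5x_2 - 1/2.

3x_1^3 + 1/2x_1^2x_2^3 - 1/4x_1^2x_2^2 - 11/20x_1^2x_2 - 17/10x_1^2 + 7x_1 is independent of I; its normal form modulo I is -x_2^3 + 3/10x_2^2 + 6/5x_2 - 1/2.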